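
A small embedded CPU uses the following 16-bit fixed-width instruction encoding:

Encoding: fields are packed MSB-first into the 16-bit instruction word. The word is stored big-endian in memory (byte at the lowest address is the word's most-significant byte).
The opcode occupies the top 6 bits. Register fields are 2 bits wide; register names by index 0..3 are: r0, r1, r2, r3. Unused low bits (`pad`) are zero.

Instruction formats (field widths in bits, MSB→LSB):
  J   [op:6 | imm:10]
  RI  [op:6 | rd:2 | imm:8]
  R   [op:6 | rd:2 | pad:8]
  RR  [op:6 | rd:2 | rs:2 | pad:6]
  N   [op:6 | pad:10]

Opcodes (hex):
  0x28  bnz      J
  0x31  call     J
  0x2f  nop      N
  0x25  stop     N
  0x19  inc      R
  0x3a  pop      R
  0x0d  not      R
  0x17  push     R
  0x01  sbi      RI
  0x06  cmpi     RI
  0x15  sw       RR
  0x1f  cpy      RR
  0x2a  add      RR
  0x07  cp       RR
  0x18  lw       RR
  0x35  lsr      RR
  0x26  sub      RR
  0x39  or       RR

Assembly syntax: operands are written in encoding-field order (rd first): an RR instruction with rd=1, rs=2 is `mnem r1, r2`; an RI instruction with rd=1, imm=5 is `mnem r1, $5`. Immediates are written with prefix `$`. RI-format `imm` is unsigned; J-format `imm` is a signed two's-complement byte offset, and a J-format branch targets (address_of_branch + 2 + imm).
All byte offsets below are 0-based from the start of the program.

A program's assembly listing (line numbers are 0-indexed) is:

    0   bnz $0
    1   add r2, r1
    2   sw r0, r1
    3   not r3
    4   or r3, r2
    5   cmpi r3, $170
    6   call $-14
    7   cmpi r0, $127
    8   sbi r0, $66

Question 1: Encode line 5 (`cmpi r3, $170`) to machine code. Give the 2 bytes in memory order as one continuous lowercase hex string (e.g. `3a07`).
L5: cmpi op=0x6:6|rd=3:2|imm=170:8 ⇒ 0x1baa ⇒ big 1b aa

1baa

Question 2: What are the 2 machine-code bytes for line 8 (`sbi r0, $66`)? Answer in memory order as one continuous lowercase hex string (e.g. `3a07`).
L8: sbi op=0x1:6|rd=0:2|imm=66:8 ⇒ 0x0442 ⇒ big 04 42

0442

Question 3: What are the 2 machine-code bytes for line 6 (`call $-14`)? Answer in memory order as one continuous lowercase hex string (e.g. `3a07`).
c7f2

line 6 (call): pack op=0x31:6|imm=-14:10 = 0xc7f2; big→ c7 f2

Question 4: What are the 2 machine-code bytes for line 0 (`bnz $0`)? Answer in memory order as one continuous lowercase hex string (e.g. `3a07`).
a000

0. bnz fields op=0x28:6|imm=0:10 → word a000h → a0 00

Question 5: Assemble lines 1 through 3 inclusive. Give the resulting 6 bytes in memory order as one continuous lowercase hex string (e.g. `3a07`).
aa4054403700

1. add fields op=0x2a:6|rd=2:2|rs=1:2|pad=0:6 → word aa40h → aa 40
2. sw fields op=0x15:6|rd=0:2|rs=1:2|pad=0:6 → word 5440h → 54 40
3. not fields op=0xd:6|rd=3:2|pad=0:8 → word 3700h → 37 00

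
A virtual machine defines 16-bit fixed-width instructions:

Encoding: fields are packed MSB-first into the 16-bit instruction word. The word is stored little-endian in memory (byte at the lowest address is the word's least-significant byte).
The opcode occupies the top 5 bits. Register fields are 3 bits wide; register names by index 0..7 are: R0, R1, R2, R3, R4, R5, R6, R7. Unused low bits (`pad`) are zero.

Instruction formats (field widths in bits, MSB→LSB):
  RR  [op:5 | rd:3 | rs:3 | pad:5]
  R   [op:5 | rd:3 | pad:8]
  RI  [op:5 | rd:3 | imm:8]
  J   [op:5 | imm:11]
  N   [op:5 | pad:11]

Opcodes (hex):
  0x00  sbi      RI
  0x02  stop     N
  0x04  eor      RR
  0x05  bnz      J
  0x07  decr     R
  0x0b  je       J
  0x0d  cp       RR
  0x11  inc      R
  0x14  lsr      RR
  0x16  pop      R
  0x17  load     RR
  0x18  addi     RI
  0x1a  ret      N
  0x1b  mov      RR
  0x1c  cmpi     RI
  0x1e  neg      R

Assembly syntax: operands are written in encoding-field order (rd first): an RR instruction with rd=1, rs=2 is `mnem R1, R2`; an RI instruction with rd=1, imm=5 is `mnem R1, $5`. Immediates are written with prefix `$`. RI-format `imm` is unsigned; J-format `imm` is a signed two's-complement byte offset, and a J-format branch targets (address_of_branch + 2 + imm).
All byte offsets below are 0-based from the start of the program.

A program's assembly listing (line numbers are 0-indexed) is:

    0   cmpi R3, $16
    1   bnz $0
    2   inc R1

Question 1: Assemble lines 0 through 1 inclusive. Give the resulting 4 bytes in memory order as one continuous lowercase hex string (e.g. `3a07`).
line 0 (cmpi): pack op=0x1c:5|rd=3:3|imm=16:8 = 0xe310; little→ 10 e3
line 1 (bnz): pack op=0x5:5|imm=0:11 = 0x2800; little→ 00 28

10e30028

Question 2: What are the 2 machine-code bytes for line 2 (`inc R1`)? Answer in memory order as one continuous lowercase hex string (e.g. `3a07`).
line 2 (inc): pack op=0x11:5|rd=1:3|pad=0:8 = 0x8900; little→ 00 89

0089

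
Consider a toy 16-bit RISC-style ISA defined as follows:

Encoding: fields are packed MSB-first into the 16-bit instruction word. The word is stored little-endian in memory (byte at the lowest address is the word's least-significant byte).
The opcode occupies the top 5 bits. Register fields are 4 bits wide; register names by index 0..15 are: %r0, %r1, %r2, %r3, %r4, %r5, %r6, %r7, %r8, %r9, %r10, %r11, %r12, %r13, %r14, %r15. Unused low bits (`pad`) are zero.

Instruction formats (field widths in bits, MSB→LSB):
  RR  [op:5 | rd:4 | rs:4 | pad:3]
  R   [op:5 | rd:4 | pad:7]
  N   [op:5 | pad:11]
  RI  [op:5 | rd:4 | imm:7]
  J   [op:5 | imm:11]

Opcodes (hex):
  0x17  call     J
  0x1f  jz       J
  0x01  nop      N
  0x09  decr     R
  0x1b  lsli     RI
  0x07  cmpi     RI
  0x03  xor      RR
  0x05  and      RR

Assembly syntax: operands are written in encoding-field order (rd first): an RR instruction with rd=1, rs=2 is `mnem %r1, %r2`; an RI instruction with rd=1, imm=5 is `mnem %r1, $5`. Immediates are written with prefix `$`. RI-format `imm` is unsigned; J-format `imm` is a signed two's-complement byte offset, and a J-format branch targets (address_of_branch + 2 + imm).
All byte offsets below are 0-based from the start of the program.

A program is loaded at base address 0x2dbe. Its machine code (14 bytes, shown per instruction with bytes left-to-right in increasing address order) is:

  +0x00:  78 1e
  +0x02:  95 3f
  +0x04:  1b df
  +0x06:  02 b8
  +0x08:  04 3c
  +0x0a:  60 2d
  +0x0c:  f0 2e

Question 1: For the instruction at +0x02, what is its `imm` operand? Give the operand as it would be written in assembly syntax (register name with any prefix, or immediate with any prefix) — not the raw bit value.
@+02  little-endian(95 3f) = 0x3f95
  top 5b → 0x7 → cmpi [RI]
  rd: (w>>7)&0xf=0xf → %r15
  imm: (w>>0)&0x7f=0x15 → $21

$21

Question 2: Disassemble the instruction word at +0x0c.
and %r13, %r14

[0c] f0 2e → 0x2ef0
  top 5b → 0x5 → and [RR]
  [10:7] rd=13 = %r13
  [6:3] rs=14 = %r14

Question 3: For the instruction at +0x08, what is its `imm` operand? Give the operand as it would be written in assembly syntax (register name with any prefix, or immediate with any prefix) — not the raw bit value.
$4

off 0x08: read 04 3c as little → 0x3c04
  top 5b → 0x7 → cmpi [RI]
  rd@[10:7]=0x8 ⇒ %r8
  imm@[6:0]=0x4 ⇒ $4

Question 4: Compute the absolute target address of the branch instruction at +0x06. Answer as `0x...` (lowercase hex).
0x2dc8

off 0x06: read 02 b8 as little → 0xb802
  top 5b → 0x17 → call [J]
  imm@[10:0]=0x2 ⇒ $2
  target = base 0x2dbe + off 0x06 + 2 + imm 2 = 0x2dc8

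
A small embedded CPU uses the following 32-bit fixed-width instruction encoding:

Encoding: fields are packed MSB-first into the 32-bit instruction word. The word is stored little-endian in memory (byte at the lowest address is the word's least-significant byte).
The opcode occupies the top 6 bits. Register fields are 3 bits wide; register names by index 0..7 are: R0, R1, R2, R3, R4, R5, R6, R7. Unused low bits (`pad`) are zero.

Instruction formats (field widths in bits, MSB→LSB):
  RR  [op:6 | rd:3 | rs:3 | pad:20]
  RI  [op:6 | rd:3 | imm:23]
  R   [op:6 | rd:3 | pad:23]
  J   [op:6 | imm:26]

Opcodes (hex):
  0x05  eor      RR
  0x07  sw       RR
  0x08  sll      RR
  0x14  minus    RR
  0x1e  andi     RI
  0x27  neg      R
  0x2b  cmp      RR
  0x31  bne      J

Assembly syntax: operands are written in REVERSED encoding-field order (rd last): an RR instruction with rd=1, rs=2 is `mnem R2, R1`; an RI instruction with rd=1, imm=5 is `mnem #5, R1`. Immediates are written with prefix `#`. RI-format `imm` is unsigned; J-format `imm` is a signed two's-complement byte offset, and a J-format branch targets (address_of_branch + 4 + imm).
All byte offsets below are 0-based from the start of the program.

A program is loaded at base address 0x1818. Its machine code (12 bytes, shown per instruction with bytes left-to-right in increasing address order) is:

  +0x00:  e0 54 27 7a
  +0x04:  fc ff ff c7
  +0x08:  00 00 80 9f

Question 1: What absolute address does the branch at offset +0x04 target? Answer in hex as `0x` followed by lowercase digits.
[04] fc ff ff c7 → 0xc7fffffc
  opcode bits[31:26]=0x31: bne/J
  imm@[25:0]=0x3fffffc (s26→-4) ⇒ #-4
  target = base 0x1818 + off 0x04 + 4 + imm -4 = 0x181c

0x181c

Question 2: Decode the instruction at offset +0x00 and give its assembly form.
andi #2577632, R4

+0x00: e0 54 27 7a ⇒ word 0x7a2754e0 (little)
  opcode bits[31:26]=0x1e: andi/RI
  [25:23] rd=4 = R4
  [22:0] imm=2577632 = #2577632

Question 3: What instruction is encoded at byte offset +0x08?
neg R7

@+08  little-endian(00 00 80 9f) = 0x9f800000
  top 6b → 0x27 → neg [R]
  rd: (w>>23)&0x7=0x7 → R7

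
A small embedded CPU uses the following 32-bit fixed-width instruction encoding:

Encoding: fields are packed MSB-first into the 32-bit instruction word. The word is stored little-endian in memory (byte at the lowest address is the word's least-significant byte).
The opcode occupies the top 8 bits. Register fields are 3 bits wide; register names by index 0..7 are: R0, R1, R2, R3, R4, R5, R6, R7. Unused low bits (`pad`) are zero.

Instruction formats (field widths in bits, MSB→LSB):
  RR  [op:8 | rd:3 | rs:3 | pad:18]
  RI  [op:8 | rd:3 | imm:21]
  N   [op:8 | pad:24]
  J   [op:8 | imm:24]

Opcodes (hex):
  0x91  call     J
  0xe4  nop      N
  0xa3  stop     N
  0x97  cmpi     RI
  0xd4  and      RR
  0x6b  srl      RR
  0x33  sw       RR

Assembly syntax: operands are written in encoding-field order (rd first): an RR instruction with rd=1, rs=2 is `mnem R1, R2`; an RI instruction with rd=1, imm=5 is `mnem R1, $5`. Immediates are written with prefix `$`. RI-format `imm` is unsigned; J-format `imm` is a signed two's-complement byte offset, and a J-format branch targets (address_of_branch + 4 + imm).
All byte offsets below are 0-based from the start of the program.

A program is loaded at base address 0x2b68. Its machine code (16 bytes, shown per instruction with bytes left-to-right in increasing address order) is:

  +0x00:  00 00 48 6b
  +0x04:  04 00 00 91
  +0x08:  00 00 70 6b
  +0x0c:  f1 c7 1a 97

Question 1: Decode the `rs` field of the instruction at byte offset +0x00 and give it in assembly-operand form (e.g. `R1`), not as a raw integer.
[00] 00 00 48 6b → 0x6b480000
  top 8b → 0x6b → srl [RR]
  rd@[23:21]=0x2 ⇒ R2
  rs@[20:18]=0x2 ⇒ R2

R2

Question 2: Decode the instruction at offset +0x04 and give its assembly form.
off 0x04: read 04 00 00 91 as little → 0x91000004
  op=0x91000004>>24=0x91 ⇒ call (J)
  imm@[23:0]=0x4 ⇒ $4

call $4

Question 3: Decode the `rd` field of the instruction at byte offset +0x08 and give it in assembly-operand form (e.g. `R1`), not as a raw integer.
off 0x08: read 00 00 70 6b as little → 0x6b700000
  top 8b → 0x6b → srl [RR]
  rd: (w>>21)&0x7=0x3 → R3
  rs: (w>>18)&0x7=0x4 → R4

R3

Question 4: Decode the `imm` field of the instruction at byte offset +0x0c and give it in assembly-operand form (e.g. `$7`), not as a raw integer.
[0c] f1 c7 1a 97 → 0x971ac7f1
  opcode bits[31:24]=0x97: cmpi/RI
  rd: (w>>21)&0x7=0x0 → R0
  imm: (w>>0)&0x1fffff=0x1ac7f1 → $1755121

$1755121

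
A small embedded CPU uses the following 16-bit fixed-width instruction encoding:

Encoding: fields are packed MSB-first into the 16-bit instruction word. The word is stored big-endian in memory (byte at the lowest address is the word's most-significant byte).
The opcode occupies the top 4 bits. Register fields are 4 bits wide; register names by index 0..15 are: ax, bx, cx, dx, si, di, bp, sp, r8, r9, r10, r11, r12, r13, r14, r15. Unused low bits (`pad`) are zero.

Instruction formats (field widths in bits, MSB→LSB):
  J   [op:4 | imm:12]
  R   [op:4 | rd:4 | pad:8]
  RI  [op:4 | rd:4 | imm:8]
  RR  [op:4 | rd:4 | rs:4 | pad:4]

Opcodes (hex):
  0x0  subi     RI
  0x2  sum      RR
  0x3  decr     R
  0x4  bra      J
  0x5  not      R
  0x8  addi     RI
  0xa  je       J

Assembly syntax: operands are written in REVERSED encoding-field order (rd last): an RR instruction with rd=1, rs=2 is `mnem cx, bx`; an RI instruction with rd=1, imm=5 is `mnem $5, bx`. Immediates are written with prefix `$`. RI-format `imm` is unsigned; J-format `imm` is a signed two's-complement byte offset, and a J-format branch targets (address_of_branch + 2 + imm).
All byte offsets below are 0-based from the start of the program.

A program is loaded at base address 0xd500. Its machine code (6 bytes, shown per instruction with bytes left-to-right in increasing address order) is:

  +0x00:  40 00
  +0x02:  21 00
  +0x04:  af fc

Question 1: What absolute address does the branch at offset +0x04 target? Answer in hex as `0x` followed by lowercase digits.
+0x04: af fc ⇒ word 0xaffc (big)
  top 4b → 0xa → je [J]
  [11:0] imm=4092 (s12→-4) = $-4
  target = base 0xd500 + off 0x04 + 2 + imm -4 = 0xd502

0xd502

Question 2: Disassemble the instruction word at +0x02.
@+02  big-endian(21 00) = 0x2100
  top 4b → 0x2 → sum [RR]
  rd: (w>>8)&0xf=0x1 → bx
  rs: (w>>4)&0xf=0x0 → ax

sum ax, bx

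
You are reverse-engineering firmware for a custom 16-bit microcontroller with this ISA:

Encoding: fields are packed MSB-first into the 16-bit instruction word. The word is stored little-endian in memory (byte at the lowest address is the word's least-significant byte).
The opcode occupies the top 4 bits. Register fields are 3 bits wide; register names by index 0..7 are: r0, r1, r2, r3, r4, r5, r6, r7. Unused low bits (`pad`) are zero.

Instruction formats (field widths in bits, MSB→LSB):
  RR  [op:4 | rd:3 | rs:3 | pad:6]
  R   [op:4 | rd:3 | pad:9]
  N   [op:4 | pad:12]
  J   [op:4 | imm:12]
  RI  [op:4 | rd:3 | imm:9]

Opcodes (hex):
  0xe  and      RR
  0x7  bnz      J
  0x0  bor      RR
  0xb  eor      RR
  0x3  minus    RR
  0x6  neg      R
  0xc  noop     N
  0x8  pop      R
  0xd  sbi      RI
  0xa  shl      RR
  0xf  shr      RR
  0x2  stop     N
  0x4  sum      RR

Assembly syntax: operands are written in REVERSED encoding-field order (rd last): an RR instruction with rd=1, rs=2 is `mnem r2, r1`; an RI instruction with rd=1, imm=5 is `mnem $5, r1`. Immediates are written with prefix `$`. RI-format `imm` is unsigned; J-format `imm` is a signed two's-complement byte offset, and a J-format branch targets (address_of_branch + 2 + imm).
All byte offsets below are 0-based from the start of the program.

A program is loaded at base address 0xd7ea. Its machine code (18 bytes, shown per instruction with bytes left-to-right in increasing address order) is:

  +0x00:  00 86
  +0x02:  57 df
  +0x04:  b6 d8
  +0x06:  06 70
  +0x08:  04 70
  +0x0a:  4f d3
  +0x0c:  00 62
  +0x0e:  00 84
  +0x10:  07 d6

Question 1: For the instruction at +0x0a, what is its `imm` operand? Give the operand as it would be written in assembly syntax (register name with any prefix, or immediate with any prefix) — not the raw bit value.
$335

[0a] 4f d3 → 0xd34f
  op=0xd34f>>12=0xd ⇒ sbi (RI)
  [11:9] rd=1 = r1
  [8:0] imm=335 = $335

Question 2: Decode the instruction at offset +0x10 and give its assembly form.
sbi $7, r3

off 0x10: read 07 d6 as little → 0xd607
  op=0xd607>>12=0xd ⇒ sbi (RI)
  rd@[11:9]=0x3 ⇒ r3
  imm@[8:0]=0x7 ⇒ $7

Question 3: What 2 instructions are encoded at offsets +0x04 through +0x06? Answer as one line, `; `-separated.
sbi $182, r4; bnz $6

+0x04: b6 d8 ⇒ word 0xd8b6 (little)
  opcode bits[15:12]=0xd: sbi/RI
  rd: (w>>9)&0x7=0x4 → r4
  imm: (w>>0)&0x1ff=0xb6 → $182
+0x06: 06 70 ⇒ word 0x7006 (little)
  opcode bits[15:12]=0x7: bnz/J
  imm: (w>>0)&0xfff=0x6 → $6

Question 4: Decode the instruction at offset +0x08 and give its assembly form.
bnz $4

[08] 04 70 → 0x7004
  top 4b → 0x7 → bnz [J]
  [11:0] imm=4 = $4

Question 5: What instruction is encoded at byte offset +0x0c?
@+0c  little-endian(00 62) = 0x6200
  top 4b → 0x6 → neg [R]
  rd@[11:9]=0x1 ⇒ r1

neg r1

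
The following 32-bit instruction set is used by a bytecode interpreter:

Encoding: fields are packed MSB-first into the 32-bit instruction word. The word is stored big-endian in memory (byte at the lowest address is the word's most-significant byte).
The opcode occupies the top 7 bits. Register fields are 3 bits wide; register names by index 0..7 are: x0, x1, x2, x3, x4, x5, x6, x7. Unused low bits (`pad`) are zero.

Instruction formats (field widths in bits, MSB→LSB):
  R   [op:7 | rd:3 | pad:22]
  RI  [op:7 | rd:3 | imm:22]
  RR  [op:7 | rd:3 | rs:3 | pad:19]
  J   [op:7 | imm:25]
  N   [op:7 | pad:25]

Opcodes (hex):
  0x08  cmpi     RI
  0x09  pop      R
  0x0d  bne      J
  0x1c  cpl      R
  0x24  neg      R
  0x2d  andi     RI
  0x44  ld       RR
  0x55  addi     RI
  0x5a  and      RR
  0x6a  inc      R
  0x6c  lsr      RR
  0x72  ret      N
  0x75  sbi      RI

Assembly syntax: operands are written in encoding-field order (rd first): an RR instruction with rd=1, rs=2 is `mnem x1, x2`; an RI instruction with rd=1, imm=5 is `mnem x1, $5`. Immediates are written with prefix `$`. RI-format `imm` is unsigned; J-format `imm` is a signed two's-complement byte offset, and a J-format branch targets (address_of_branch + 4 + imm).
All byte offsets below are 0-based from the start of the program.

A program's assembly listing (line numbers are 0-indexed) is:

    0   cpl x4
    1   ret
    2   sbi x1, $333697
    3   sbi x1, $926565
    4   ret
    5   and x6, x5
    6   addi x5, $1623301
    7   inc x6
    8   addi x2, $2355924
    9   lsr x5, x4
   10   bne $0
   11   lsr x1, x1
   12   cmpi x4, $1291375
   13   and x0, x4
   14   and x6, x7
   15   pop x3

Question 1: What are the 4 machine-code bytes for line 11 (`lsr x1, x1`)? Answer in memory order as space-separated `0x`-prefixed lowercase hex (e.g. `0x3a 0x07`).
0xd8 0x48 0x00 0x00

line 11 (lsr): pack op=0x6c:7|rd=1:3|rs=1:3|pad=0:19 = 0xd8480000; big→ d8 48 00 00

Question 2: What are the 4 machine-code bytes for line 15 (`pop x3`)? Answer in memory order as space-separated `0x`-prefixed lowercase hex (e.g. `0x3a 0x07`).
L15: pop op=0x9:7|rd=3:3|pad=0:22 ⇒ 0x12c00000 ⇒ big 12 c0 00 00

0x12 0xc0 0x00 0x00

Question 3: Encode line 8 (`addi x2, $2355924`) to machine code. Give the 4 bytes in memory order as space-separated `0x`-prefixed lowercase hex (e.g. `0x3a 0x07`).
0xaa 0xa3 0xf2 0xd4

line 8 (addi): pack op=0x55:7|rd=2:3|imm=2355924:22 = 0xaaa3f2d4; big→ aa a3 f2 d4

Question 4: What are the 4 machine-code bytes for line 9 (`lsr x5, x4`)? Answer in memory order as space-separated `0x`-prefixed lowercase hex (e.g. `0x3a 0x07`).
L9: lsr op=0x6c:7|rd=5:3|rs=4:3|pad=0:19 ⇒ 0xd9600000 ⇒ big d9 60 00 00

0xd9 0x60 0x00 0x00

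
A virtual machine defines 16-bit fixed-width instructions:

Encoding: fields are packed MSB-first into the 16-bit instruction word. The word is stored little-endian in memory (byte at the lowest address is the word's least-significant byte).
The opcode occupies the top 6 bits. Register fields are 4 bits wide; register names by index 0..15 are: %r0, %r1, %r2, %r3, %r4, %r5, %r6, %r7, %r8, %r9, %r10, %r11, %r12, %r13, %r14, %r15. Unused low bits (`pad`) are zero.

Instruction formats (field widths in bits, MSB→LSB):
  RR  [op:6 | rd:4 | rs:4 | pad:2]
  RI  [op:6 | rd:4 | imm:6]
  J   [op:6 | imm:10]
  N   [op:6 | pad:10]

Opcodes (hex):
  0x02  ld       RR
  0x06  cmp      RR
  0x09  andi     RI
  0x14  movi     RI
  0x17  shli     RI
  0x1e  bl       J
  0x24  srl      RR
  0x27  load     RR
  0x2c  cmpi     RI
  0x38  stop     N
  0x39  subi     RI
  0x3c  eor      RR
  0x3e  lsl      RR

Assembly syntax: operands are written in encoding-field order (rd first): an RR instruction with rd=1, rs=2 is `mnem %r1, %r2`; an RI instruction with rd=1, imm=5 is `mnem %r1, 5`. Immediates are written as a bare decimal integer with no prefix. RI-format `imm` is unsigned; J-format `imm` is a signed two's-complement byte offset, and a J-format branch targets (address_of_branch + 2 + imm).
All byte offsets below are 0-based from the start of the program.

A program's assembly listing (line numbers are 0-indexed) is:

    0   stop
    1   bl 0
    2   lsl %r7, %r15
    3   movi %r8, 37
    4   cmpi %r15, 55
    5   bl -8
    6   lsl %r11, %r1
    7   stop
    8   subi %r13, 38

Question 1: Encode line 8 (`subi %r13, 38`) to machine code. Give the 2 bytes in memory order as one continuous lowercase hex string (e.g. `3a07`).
L8: subi op=0x39:6|rd=13:4|imm=38:6 ⇒ 0xe766 ⇒ little 66 e7

66e7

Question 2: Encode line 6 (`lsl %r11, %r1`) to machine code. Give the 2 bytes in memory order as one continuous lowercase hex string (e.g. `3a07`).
L6: lsl op=0x3e:6|rd=11:4|rs=1:4|pad=0:2 ⇒ 0xfac4 ⇒ little c4 fa

c4fa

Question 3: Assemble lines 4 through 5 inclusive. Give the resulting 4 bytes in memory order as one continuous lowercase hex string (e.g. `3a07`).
L4: cmpi op=0x2c:6|rd=15:4|imm=55:6 ⇒ 0xb3f7 ⇒ little f7 b3
L5: bl op=0x1e:6|imm=-8:10 ⇒ 0x7bf8 ⇒ little f8 7b

f7b3f87b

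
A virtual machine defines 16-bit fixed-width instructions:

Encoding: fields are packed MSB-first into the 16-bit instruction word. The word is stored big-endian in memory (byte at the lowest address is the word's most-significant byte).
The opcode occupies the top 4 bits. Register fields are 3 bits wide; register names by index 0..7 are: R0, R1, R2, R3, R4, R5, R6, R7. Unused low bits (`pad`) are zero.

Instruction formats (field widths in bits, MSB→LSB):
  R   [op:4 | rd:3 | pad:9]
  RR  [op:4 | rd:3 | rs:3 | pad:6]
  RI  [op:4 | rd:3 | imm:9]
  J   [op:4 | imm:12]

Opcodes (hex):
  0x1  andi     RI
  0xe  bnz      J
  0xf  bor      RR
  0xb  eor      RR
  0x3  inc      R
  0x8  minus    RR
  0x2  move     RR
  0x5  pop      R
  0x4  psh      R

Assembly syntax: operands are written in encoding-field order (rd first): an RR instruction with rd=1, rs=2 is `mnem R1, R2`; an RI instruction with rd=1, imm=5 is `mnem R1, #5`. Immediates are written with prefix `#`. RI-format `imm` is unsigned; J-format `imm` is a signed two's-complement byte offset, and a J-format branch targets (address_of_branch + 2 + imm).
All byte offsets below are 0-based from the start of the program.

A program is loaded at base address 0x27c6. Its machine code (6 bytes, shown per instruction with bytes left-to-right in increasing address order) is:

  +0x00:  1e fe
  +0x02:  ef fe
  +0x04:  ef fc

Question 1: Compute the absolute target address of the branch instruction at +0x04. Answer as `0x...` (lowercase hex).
0x27c8

off 0x04: read ef fc as big → 0xeffc
  op=0xeffc>>12=0xe ⇒ bnz (J)
  imm: (w>>0)&0xfff=0xffc (s12→-4) → #-4
  target = base 0x27c6 + off 0x04 + 2 + imm -4 = 0x27c8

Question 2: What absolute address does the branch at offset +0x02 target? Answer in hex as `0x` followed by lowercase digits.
0x27c8

off 0x02: read ef fe as big → 0xeffe
  op=0xeffe>>12=0xe ⇒ bnz (J)
  imm: (w>>0)&0xfff=0xffe (s12→-2) → #-2
  target = base 0x27c6 + off 0x02 + 2 + imm -2 = 0x27c8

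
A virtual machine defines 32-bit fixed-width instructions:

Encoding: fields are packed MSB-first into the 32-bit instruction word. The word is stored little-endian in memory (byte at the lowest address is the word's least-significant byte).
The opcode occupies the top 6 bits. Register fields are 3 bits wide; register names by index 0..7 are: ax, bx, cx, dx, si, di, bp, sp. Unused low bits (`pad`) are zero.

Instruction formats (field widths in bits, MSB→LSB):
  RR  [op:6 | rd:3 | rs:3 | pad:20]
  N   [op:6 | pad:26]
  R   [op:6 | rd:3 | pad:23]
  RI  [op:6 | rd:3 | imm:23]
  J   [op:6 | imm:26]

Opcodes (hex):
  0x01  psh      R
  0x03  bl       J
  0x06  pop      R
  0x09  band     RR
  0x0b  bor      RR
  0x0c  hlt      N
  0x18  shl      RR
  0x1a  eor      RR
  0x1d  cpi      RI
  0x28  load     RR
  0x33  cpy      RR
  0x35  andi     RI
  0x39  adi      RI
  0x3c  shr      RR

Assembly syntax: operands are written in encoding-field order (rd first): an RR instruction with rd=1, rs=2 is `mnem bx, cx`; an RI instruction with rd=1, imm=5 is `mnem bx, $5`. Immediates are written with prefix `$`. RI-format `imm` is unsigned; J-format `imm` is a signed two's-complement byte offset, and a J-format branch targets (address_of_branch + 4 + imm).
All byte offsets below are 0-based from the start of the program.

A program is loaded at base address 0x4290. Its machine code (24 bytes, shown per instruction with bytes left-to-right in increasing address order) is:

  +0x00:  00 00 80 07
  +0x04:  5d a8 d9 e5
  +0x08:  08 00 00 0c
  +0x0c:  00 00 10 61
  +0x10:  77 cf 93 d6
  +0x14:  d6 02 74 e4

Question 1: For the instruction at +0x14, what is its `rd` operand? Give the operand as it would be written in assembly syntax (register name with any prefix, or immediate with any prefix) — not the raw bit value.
off 0x14: read d6 02 74 e4 as little → 0xe47402d6
  opcode bits[31:26]=0x39: adi/RI
  rd@[25:23]=0x0 ⇒ ax
  imm@[22:0]=0x7402d6 ⇒ $7602902

ax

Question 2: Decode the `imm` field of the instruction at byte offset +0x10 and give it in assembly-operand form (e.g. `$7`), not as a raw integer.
[10] 77 cf 93 d6 → 0xd693cf77
  top 6b → 0x35 → andi [RI]
  rd@[25:23]=0x5 ⇒ di
  imm@[22:0]=0x13cf77 ⇒ $1298295

$1298295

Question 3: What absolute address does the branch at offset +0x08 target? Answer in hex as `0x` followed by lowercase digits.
off 0x08: read 08 00 00 0c as little → 0x0c000008
  op=0x0c000008>>26=0x3 ⇒ bl (J)
  imm@[25:0]=0x8 ⇒ $8
  target = base 0x4290 + off 0x08 + 4 + imm 8 = 0x42a4

0x42a4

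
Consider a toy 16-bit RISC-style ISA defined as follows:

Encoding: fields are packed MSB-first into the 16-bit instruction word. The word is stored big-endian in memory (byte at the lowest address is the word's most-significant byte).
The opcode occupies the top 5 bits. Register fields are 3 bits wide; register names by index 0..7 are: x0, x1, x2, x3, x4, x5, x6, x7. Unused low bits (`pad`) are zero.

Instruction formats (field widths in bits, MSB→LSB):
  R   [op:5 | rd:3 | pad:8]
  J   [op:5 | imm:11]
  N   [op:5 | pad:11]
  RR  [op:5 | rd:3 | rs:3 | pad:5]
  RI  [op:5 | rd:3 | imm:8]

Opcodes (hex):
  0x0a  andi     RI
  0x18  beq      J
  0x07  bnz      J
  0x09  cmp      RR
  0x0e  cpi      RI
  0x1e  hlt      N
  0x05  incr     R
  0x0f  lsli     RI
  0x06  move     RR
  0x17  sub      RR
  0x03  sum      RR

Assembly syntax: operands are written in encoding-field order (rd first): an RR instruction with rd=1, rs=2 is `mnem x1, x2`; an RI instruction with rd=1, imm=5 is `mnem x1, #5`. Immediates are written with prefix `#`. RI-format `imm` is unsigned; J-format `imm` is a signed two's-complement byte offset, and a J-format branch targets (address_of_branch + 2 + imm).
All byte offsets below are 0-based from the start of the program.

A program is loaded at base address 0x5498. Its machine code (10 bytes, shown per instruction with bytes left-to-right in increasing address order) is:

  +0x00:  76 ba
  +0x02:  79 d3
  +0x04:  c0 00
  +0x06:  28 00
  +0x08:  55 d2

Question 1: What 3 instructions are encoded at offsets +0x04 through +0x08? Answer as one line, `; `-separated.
beq #0; incr x0; andi x5, #210

off 0x04: read c0 00 as big → 0xc000
  op=0xc000>>11=0x18 ⇒ beq (J)
  imm: (w>>0)&0x7ff=0x0 → #0
off 0x06: read 28 00 as big → 0x2800
  op=0x2800>>11=0x5 ⇒ incr (R)
  rd: (w>>8)&0x7=0x0 → x0
off 0x08: read 55 d2 as big → 0x55d2
  op=0x55d2>>11=0xa ⇒ andi (RI)
  rd: (w>>8)&0x7=0x5 → x5
  imm: (w>>0)&0xff=0xd2 → #210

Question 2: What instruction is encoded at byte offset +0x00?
@+00  big-endian(76 ba) = 0x76ba
  opcode bits[15:11]=0xe: cpi/RI
  [10:8] rd=6 = x6
  [7:0] imm=186 = #186

cpi x6, #186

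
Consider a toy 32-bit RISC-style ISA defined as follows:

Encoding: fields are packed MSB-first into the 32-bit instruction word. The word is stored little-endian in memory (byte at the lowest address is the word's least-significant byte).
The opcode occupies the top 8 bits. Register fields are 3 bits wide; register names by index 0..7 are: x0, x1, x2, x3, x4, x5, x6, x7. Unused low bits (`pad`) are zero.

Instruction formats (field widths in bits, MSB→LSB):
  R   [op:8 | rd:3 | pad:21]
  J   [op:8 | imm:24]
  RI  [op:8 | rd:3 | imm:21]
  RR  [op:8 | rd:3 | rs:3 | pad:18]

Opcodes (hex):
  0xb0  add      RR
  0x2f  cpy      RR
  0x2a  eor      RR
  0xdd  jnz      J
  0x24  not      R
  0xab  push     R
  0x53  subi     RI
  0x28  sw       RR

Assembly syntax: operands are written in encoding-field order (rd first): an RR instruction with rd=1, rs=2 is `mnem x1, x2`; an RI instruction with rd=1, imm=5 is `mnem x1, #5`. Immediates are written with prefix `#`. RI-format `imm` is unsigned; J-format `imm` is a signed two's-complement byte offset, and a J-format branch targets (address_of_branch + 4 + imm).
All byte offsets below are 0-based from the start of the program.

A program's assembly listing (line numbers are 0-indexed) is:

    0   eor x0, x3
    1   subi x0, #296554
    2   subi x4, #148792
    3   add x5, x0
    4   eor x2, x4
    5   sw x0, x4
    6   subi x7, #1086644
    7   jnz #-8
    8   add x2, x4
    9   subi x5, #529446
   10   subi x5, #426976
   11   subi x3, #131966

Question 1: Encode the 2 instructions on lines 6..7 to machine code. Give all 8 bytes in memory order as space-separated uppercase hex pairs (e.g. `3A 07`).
B4 94 F0 53 F8 FF FF DD

L6: subi op=0x53:8|rd=7:3|imm=1086644:21 ⇒ 0x53f094b4 ⇒ little b4 94 f0 53
L7: jnz op=0xdd:8|imm=-8:24 ⇒ 0xddfffff8 ⇒ little f8 ff ff dd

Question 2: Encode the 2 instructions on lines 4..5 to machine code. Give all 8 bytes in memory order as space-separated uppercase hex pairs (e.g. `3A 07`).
00 00 50 2A 00 00 10 28

4. eor fields op=0x2a:8|rd=2:3|rs=4:3|pad=0:18 → word 2a500000h → 00 00 50 2a
5. sw fields op=0x28:8|rd=0:3|rs=4:3|pad=0:18 → word 28100000h → 00 00 10 28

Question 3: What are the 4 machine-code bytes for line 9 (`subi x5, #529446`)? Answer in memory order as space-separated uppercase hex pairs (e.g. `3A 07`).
9. subi fields op=0x53:8|rd=5:3|imm=529446:21 → word 53a81426h → 26 14 a8 53

26 14 A8 53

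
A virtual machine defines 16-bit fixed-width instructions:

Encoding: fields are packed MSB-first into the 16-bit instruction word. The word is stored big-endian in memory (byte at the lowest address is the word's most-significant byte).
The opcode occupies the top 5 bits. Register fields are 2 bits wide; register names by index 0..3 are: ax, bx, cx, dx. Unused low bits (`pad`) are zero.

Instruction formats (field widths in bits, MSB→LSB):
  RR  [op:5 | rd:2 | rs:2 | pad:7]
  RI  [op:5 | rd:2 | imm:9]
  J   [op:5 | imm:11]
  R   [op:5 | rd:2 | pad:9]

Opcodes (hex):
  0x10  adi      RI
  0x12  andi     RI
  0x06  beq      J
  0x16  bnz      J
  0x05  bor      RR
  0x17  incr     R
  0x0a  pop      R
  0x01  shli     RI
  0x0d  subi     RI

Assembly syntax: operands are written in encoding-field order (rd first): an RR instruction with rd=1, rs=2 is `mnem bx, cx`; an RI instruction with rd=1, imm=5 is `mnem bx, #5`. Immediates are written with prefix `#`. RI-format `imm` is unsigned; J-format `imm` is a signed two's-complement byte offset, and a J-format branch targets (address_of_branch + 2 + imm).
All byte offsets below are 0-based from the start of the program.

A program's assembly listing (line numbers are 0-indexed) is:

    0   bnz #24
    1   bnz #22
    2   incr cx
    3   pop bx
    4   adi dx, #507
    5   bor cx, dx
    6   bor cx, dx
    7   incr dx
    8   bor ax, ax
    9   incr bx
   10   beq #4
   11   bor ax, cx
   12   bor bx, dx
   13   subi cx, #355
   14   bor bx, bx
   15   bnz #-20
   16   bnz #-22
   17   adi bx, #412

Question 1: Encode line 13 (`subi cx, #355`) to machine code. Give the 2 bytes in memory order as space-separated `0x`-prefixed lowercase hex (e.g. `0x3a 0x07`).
L13: subi op=0xd:5|rd=2:2|imm=355:9 ⇒ 0x6d63 ⇒ big 6d 63

0x6d 0x63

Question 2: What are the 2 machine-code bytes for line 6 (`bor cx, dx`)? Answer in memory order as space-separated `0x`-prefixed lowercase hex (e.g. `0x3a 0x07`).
0x2d 0x80

line 6 (bor): pack op=0x5:5|rd=2:2|rs=3:2|pad=0:7 = 0x2d80; big→ 2d 80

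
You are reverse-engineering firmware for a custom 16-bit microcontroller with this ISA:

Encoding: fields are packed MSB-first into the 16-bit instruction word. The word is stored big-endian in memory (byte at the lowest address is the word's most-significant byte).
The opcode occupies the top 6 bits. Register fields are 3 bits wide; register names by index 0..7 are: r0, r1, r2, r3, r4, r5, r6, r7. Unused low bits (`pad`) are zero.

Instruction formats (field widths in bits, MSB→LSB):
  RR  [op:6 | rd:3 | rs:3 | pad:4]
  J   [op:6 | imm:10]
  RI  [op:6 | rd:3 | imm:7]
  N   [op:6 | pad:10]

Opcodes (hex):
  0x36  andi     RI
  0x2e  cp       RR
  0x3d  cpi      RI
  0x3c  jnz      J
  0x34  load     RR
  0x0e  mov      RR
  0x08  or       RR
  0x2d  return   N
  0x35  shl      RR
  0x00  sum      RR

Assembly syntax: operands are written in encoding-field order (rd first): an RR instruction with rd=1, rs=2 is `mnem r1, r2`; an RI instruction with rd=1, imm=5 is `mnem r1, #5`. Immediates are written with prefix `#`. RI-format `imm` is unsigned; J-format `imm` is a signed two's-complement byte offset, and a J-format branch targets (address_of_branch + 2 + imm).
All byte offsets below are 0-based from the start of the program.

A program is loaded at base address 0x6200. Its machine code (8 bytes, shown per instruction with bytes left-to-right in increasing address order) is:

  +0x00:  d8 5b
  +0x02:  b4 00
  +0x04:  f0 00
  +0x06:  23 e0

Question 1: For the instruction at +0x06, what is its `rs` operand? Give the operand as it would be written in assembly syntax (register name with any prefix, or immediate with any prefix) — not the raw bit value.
r6

+0x06: 23 e0 ⇒ word 0x23e0 (big)
  top 6b → 0x8 → or [RR]
  [9:7] rd=7 = r7
  [6:4] rs=6 = r6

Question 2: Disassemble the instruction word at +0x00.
+0x00: d8 5b ⇒ word 0xd85b (big)
  opcode bits[15:10]=0x36: andi/RI
  rd: (w>>7)&0x7=0x0 → r0
  imm: (w>>0)&0x7f=0x5b → #91

andi r0, #91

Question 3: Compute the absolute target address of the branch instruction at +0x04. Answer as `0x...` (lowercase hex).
[04] f0 00 → 0xf000
  top 6b → 0x3c → jnz [J]
  imm: (w>>0)&0x3ff=0x0 → #0
  target = base 0x6200 + off 0x04 + 2 + imm 0 = 0x6206

0x6206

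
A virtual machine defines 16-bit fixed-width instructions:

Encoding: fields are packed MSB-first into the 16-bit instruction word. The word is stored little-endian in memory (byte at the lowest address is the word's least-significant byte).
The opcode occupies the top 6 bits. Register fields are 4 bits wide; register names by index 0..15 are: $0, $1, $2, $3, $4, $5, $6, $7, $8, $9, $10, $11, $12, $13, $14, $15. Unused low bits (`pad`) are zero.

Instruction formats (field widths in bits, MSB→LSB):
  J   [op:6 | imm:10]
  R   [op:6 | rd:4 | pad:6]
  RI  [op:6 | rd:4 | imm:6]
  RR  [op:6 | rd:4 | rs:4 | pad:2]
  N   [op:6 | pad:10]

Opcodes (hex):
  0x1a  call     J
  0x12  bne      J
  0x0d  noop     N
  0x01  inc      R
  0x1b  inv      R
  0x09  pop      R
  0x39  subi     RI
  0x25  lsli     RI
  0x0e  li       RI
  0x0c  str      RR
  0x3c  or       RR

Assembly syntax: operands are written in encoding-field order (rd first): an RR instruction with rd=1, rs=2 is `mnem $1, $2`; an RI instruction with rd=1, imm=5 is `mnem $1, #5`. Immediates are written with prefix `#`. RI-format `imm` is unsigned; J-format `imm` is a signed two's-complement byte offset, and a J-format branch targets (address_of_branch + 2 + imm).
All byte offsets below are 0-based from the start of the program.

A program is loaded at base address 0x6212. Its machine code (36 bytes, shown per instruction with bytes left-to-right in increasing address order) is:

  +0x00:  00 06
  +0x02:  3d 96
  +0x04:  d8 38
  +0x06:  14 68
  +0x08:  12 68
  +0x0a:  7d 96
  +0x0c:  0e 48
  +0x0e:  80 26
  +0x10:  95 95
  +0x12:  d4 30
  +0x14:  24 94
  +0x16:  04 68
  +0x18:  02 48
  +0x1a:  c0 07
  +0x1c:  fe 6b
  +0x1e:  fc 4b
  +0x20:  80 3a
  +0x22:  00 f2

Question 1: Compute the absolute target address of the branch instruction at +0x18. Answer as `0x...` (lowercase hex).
0x622e

off 0x18: read 02 48 as little → 0x4802
  op=0x4802>>10=0x12 ⇒ bne (J)
  imm: (w>>0)&0x3ff=0x2 → #2
  target = base 0x6212 + off 0x18 + 2 + imm 2 = 0x622e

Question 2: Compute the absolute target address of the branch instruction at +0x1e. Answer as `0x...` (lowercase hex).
0x622e

off 0x1e: read fc 4b as little → 0x4bfc
  top 6b → 0x12 → bne [J]
  imm@[9:0]=0x3fc (s10→-4) ⇒ #-4
  target = base 0x6212 + off 0x1e + 2 + imm -4 = 0x622e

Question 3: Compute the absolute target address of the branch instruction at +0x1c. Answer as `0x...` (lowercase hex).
0x622e

[1c] fe 6b → 0x6bfe
  top 6b → 0x1a → call [J]
  [9:0] imm=1022 (s10→-2) = #-2
  target = base 0x6212 + off 0x1c + 2 + imm -2 = 0x622e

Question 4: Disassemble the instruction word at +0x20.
[20] 80 3a → 0x3a80
  top 6b → 0xe → li [RI]
  rd@[9:6]=0xa ⇒ $10
  imm@[5:0]=0x0 ⇒ #0

li $10, #0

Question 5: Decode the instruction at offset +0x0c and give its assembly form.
bne #14

off 0x0c: read 0e 48 as little → 0x480e
  top 6b → 0x12 → bne [J]
  imm@[9:0]=0xe ⇒ #14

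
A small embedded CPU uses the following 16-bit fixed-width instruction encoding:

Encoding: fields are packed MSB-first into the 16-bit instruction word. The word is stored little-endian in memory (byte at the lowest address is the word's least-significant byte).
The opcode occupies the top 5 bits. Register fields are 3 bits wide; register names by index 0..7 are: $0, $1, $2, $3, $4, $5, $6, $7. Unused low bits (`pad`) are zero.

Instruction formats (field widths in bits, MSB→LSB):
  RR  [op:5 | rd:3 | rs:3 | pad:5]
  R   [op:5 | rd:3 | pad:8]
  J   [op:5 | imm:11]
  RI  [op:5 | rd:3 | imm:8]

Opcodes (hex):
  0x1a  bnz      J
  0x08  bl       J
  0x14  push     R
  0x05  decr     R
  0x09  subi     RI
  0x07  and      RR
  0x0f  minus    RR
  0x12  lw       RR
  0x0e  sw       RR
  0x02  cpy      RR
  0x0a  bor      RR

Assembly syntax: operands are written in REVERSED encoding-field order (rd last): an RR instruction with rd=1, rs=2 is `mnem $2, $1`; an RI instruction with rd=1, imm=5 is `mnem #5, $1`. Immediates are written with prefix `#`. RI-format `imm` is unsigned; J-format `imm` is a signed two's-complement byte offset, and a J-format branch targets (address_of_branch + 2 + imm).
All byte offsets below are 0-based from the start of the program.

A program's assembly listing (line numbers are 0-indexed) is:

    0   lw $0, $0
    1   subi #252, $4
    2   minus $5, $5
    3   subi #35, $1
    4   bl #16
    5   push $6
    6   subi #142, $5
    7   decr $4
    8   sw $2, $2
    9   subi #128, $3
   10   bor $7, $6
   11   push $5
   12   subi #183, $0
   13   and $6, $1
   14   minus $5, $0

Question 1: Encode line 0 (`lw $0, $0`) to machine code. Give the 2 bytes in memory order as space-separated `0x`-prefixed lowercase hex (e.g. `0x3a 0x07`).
0x00 0x90

line 0 (lw): pack op=0x12:5|rd=0:3|rs=0:3|pad=0:5 = 0x9000; little→ 00 90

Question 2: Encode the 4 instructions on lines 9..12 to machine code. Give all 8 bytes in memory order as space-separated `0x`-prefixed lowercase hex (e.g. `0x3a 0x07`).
line 9 (subi): pack op=0x9:5|rd=3:3|imm=128:8 = 0x4b80; little→ 80 4b
line 10 (bor): pack op=0xa:5|rd=6:3|rs=7:3|pad=0:5 = 0x56e0; little→ e0 56
line 11 (push): pack op=0x14:5|rd=5:3|pad=0:8 = 0xa500; little→ 00 a5
line 12 (subi): pack op=0x9:5|rd=0:3|imm=183:8 = 0x48b7; little→ b7 48

0x80 0x4b 0xe0 0x56 0x00 0xa5 0xb7 0x48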